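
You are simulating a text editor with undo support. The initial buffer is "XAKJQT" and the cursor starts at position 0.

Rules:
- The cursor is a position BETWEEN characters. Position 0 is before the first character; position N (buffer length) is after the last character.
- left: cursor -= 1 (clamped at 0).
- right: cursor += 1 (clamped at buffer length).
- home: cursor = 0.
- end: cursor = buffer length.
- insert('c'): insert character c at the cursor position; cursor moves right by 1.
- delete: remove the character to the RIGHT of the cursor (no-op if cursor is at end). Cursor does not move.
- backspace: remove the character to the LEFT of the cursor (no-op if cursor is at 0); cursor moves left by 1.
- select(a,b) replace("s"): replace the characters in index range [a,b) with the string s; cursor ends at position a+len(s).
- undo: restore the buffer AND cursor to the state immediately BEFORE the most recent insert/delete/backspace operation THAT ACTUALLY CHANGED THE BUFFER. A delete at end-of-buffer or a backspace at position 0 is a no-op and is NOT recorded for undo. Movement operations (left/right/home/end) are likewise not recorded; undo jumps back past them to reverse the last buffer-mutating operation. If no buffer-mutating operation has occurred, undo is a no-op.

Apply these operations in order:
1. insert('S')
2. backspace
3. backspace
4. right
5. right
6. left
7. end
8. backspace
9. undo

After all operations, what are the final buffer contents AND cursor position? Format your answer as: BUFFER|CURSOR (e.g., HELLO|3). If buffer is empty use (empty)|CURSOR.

After op 1 (insert('S')): buf='SXAKJQT' cursor=1
After op 2 (backspace): buf='XAKJQT' cursor=0
After op 3 (backspace): buf='XAKJQT' cursor=0
After op 4 (right): buf='XAKJQT' cursor=1
After op 5 (right): buf='XAKJQT' cursor=2
After op 6 (left): buf='XAKJQT' cursor=1
After op 7 (end): buf='XAKJQT' cursor=6
After op 8 (backspace): buf='XAKJQ' cursor=5
After op 9 (undo): buf='XAKJQT' cursor=6

Answer: XAKJQT|6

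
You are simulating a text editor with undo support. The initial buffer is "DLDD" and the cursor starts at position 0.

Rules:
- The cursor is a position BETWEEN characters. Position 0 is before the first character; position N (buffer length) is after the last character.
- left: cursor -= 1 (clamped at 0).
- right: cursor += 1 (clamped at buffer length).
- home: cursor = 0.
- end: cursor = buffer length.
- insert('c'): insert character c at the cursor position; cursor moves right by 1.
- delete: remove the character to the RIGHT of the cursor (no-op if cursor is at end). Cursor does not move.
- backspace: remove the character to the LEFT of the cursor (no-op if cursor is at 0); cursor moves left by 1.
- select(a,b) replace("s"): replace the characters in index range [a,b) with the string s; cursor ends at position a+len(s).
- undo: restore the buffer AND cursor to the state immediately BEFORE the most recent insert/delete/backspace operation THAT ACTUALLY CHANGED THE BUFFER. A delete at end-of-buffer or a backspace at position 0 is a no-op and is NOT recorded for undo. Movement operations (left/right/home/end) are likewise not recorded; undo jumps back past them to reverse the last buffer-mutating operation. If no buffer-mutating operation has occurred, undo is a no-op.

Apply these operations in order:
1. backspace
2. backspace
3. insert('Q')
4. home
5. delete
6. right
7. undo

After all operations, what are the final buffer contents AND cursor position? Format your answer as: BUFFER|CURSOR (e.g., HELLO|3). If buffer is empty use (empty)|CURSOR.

After op 1 (backspace): buf='DLDD' cursor=0
After op 2 (backspace): buf='DLDD' cursor=0
After op 3 (insert('Q')): buf='QDLDD' cursor=1
After op 4 (home): buf='QDLDD' cursor=0
After op 5 (delete): buf='DLDD' cursor=0
After op 6 (right): buf='DLDD' cursor=1
After op 7 (undo): buf='QDLDD' cursor=0

Answer: QDLDD|0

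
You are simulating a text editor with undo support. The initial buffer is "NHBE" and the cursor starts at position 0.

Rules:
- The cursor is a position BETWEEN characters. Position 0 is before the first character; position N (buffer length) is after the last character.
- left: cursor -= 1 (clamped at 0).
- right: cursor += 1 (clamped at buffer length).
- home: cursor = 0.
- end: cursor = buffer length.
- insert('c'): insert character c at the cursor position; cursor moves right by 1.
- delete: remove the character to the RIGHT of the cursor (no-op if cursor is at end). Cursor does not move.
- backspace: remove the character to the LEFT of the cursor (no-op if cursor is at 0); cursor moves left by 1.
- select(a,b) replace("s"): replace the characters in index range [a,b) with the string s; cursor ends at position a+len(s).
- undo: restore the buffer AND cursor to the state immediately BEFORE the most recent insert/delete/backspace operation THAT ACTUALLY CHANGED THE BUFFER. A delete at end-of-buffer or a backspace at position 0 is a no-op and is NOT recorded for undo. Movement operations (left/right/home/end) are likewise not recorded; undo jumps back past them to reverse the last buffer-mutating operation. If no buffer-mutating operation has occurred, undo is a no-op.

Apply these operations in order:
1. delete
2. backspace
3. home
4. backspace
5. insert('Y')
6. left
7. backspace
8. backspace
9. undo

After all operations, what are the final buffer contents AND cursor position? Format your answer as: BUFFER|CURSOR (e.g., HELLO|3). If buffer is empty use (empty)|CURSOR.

After op 1 (delete): buf='HBE' cursor=0
After op 2 (backspace): buf='HBE' cursor=0
After op 3 (home): buf='HBE' cursor=0
After op 4 (backspace): buf='HBE' cursor=0
After op 5 (insert('Y')): buf='YHBE' cursor=1
After op 6 (left): buf='YHBE' cursor=0
After op 7 (backspace): buf='YHBE' cursor=0
After op 8 (backspace): buf='YHBE' cursor=0
After op 9 (undo): buf='HBE' cursor=0

Answer: HBE|0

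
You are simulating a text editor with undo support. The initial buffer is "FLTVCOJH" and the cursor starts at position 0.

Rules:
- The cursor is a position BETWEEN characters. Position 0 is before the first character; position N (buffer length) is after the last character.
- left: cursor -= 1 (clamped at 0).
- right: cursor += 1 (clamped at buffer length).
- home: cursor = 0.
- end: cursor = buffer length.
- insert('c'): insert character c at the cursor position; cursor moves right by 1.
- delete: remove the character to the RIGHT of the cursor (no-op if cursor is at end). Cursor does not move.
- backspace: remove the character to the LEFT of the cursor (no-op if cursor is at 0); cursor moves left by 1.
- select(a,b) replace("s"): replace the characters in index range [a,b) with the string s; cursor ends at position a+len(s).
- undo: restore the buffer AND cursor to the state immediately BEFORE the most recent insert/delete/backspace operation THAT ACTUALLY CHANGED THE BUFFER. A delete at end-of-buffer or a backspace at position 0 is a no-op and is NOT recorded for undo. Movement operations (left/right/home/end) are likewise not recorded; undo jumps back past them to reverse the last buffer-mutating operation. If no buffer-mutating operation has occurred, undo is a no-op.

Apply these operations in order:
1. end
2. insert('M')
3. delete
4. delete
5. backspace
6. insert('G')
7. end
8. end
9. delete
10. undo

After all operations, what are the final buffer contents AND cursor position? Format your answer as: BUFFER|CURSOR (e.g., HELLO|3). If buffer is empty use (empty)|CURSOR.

Answer: FLTVCOJH|8

Derivation:
After op 1 (end): buf='FLTVCOJH' cursor=8
After op 2 (insert('M')): buf='FLTVCOJHM' cursor=9
After op 3 (delete): buf='FLTVCOJHM' cursor=9
After op 4 (delete): buf='FLTVCOJHM' cursor=9
After op 5 (backspace): buf='FLTVCOJH' cursor=8
After op 6 (insert('G')): buf='FLTVCOJHG' cursor=9
After op 7 (end): buf='FLTVCOJHG' cursor=9
After op 8 (end): buf='FLTVCOJHG' cursor=9
After op 9 (delete): buf='FLTVCOJHG' cursor=9
After op 10 (undo): buf='FLTVCOJH' cursor=8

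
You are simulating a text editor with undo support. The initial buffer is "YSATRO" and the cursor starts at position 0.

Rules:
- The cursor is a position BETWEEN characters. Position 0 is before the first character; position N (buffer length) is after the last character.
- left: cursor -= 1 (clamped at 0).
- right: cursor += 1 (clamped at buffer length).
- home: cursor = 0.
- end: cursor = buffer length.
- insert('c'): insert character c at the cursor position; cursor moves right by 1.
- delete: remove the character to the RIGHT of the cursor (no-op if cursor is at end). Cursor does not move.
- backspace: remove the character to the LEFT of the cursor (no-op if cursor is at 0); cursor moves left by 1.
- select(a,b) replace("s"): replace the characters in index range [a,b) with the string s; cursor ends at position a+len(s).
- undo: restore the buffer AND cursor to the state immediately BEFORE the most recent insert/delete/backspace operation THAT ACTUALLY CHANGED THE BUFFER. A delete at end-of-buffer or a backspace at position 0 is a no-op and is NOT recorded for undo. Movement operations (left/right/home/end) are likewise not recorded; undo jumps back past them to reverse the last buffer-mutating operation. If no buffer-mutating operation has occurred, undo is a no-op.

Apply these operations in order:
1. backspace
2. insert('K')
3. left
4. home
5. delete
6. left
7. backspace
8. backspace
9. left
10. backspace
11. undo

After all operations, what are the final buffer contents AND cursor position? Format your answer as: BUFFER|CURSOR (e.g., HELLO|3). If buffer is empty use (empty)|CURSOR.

Answer: KYSATRO|0

Derivation:
After op 1 (backspace): buf='YSATRO' cursor=0
After op 2 (insert('K')): buf='KYSATRO' cursor=1
After op 3 (left): buf='KYSATRO' cursor=0
After op 4 (home): buf='KYSATRO' cursor=0
After op 5 (delete): buf='YSATRO' cursor=0
After op 6 (left): buf='YSATRO' cursor=0
After op 7 (backspace): buf='YSATRO' cursor=0
After op 8 (backspace): buf='YSATRO' cursor=0
After op 9 (left): buf='YSATRO' cursor=0
After op 10 (backspace): buf='YSATRO' cursor=0
After op 11 (undo): buf='KYSATRO' cursor=0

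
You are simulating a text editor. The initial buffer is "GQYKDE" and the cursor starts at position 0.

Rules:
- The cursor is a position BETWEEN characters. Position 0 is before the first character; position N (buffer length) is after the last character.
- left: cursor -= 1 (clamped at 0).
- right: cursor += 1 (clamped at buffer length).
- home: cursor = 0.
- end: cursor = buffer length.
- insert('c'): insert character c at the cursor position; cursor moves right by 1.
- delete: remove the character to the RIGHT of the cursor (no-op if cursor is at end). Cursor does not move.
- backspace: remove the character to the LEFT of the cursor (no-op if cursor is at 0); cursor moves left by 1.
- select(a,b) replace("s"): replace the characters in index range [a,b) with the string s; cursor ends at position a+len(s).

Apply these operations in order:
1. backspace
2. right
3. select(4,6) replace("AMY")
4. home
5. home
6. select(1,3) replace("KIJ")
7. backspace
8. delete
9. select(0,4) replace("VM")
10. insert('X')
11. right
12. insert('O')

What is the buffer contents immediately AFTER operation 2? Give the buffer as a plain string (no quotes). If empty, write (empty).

After op 1 (backspace): buf='GQYKDE' cursor=0
After op 2 (right): buf='GQYKDE' cursor=1

Answer: GQYKDE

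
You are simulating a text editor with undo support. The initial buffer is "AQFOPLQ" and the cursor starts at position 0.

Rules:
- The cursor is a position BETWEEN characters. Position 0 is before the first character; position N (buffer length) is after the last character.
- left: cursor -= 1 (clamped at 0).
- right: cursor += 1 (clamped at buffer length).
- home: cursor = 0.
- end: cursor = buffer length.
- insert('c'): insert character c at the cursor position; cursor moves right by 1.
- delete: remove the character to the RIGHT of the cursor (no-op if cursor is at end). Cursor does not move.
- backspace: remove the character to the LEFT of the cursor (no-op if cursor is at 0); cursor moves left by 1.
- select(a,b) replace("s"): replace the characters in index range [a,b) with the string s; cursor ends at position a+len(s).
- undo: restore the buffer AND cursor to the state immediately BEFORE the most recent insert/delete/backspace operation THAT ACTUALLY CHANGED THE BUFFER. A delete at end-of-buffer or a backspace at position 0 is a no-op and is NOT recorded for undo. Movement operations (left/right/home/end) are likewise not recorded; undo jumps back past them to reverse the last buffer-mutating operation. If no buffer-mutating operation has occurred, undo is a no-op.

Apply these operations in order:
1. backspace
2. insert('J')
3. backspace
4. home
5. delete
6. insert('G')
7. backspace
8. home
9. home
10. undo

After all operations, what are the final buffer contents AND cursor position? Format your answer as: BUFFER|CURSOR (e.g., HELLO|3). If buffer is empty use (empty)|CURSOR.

Answer: GQFOPLQ|1

Derivation:
After op 1 (backspace): buf='AQFOPLQ' cursor=0
After op 2 (insert('J')): buf='JAQFOPLQ' cursor=1
After op 3 (backspace): buf='AQFOPLQ' cursor=0
After op 4 (home): buf='AQFOPLQ' cursor=0
After op 5 (delete): buf='QFOPLQ' cursor=0
After op 6 (insert('G')): buf='GQFOPLQ' cursor=1
After op 7 (backspace): buf='QFOPLQ' cursor=0
After op 8 (home): buf='QFOPLQ' cursor=0
After op 9 (home): buf='QFOPLQ' cursor=0
After op 10 (undo): buf='GQFOPLQ' cursor=1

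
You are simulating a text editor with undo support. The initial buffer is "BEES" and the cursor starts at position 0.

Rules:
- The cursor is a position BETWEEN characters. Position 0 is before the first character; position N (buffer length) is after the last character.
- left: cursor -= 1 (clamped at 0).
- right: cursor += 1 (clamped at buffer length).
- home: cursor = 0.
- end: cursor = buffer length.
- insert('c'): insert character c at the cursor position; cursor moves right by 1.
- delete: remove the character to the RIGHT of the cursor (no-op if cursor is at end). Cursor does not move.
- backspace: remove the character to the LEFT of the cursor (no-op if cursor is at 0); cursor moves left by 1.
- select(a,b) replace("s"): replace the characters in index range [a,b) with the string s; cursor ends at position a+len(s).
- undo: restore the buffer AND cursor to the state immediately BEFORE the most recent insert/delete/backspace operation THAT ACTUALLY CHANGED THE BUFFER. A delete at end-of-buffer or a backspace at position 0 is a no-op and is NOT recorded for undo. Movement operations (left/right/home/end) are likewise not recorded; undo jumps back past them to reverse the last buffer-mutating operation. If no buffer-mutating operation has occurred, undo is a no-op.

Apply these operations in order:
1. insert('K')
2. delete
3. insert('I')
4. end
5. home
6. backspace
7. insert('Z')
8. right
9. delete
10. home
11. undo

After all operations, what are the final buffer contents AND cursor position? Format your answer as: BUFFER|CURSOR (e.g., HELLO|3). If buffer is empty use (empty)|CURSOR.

Answer: ZKIEES|2

Derivation:
After op 1 (insert('K')): buf='KBEES' cursor=1
After op 2 (delete): buf='KEES' cursor=1
After op 3 (insert('I')): buf='KIEES' cursor=2
After op 4 (end): buf='KIEES' cursor=5
After op 5 (home): buf='KIEES' cursor=0
After op 6 (backspace): buf='KIEES' cursor=0
After op 7 (insert('Z')): buf='ZKIEES' cursor=1
After op 8 (right): buf='ZKIEES' cursor=2
After op 9 (delete): buf='ZKEES' cursor=2
After op 10 (home): buf='ZKEES' cursor=0
After op 11 (undo): buf='ZKIEES' cursor=2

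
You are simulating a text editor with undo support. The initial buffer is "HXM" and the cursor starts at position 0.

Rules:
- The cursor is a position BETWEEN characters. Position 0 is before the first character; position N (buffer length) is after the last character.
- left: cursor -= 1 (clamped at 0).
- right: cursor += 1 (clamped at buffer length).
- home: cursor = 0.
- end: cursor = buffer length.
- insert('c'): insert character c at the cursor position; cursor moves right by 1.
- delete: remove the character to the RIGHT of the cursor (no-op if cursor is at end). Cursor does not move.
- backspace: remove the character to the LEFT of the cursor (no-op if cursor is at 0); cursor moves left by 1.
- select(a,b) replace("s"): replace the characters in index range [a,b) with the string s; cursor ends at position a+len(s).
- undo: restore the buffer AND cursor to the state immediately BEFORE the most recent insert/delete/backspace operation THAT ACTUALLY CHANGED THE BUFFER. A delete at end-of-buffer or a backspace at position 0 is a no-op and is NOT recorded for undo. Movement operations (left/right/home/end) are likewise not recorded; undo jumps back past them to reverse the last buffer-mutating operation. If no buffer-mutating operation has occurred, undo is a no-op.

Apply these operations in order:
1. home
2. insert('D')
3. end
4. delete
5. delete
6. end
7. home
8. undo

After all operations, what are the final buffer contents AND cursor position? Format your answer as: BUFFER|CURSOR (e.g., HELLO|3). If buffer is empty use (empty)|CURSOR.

Answer: HXM|0

Derivation:
After op 1 (home): buf='HXM' cursor=0
After op 2 (insert('D')): buf='DHXM' cursor=1
After op 3 (end): buf='DHXM' cursor=4
After op 4 (delete): buf='DHXM' cursor=4
After op 5 (delete): buf='DHXM' cursor=4
After op 6 (end): buf='DHXM' cursor=4
After op 7 (home): buf='DHXM' cursor=0
After op 8 (undo): buf='HXM' cursor=0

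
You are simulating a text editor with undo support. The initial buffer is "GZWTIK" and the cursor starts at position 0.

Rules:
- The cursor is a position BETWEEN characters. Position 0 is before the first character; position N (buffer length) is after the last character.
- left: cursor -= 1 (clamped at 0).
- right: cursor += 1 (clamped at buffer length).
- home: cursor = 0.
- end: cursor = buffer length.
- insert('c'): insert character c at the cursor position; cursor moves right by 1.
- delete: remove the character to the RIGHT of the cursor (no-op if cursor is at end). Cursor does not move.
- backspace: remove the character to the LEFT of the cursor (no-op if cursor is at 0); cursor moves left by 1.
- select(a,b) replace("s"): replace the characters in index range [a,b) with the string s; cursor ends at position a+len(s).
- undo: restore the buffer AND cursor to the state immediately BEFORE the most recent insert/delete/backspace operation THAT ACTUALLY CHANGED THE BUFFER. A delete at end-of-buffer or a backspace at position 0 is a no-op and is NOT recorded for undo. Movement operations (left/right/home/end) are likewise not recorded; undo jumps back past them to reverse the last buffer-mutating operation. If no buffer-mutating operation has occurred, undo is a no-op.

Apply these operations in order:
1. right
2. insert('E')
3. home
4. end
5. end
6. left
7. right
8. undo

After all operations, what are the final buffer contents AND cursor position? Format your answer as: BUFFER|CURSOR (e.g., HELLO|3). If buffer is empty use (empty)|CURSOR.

Answer: GZWTIK|1

Derivation:
After op 1 (right): buf='GZWTIK' cursor=1
After op 2 (insert('E')): buf='GEZWTIK' cursor=2
After op 3 (home): buf='GEZWTIK' cursor=0
After op 4 (end): buf='GEZWTIK' cursor=7
After op 5 (end): buf='GEZWTIK' cursor=7
After op 6 (left): buf='GEZWTIK' cursor=6
After op 7 (right): buf='GEZWTIK' cursor=7
After op 8 (undo): buf='GZWTIK' cursor=1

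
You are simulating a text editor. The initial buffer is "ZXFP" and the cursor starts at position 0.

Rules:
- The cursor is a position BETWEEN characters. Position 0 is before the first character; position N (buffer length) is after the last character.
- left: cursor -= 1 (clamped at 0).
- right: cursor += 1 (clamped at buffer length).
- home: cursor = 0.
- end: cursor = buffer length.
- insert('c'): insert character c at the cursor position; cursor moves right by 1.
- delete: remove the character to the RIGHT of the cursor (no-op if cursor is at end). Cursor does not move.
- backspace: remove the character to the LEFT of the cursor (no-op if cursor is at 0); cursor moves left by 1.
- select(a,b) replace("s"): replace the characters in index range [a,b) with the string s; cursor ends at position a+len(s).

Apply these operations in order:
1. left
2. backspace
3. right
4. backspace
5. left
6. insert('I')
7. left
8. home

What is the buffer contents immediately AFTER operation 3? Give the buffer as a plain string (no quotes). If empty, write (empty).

After op 1 (left): buf='ZXFP' cursor=0
After op 2 (backspace): buf='ZXFP' cursor=0
After op 3 (right): buf='ZXFP' cursor=1

Answer: ZXFP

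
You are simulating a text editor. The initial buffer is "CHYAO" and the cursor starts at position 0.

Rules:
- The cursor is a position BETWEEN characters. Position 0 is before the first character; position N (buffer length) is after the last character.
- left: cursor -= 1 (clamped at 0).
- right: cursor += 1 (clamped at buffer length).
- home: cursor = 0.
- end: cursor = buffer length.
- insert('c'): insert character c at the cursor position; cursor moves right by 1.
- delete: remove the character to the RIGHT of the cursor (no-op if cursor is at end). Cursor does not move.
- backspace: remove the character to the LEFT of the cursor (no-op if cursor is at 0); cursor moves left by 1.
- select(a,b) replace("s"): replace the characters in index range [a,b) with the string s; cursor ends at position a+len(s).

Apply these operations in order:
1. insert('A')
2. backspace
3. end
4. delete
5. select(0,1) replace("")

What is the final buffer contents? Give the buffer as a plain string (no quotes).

Answer: HYAO

Derivation:
After op 1 (insert('A')): buf='ACHYAO' cursor=1
After op 2 (backspace): buf='CHYAO' cursor=0
After op 3 (end): buf='CHYAO' cursor=5
After op 4 (delete): buf='CHYAO' cursor=5
After op 5 (select(0,1) replace("")): buf='HYAO' cursor=0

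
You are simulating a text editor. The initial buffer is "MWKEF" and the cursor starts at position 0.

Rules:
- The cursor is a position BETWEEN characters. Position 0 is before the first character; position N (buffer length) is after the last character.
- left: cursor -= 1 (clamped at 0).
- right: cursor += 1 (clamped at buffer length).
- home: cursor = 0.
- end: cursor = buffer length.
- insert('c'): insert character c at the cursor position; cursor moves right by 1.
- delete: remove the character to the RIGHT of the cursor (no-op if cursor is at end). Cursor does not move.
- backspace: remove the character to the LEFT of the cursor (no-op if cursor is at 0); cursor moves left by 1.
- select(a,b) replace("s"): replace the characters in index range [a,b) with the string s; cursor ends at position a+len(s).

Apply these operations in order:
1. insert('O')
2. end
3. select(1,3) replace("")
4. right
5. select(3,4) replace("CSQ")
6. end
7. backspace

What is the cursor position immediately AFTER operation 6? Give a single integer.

After op 1 (insert('O')): buf='OMWKEF' cursor=1
After op 2 (end): buf='OMWKEF' cursor=6
After op 3 (select(1,3) replace("")): buf='OKEF' cursor=1
After op 4 (right): buf='OKEF' cursor=2
After op 5 (select(3,4) replace("CSQ")): buf='OKECSQ' cursor=6
After op 6 (end): buf='OKECSQ' cursor=6

Answer: 6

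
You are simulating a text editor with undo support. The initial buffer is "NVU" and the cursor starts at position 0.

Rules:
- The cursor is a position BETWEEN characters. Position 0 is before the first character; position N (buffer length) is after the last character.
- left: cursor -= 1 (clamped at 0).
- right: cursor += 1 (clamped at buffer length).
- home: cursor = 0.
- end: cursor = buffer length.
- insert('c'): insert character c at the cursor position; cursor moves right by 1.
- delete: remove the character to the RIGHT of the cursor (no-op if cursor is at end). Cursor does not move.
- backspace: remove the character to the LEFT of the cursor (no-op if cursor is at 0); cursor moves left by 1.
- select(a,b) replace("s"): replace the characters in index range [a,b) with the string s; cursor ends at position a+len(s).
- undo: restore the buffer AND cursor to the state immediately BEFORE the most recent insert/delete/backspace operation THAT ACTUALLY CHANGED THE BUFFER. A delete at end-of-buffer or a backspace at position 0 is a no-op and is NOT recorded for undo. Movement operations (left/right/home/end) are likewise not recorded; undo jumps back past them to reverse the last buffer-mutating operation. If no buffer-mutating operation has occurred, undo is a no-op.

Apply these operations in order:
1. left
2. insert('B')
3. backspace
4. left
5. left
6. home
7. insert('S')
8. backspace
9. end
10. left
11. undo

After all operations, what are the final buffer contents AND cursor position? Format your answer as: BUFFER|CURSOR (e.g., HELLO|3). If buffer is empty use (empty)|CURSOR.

Answer: SNVU|1

Derivation:
After op 1 (left): buf='NVU' cursor=0
After op 2 (insert('B')): buf='BNVU' cursor=1
After op 3 (backspace): buf='NVU' cursor=0
After op 4 (left): buf='NVU' cursor=0
After op 5 (left): buf='NVU' cursor=0
After op 6 (home): buf='NVU' cursor=0
After op 7 (insert('S')): buf='SNVU' cursor=1
After op 8 (backspace): buf='NVU' cursor=0
After op 9 (end): buf='NVU' cursor=3
After op 10 (left): buf='NVU' cursor=2
After op 11 (undo): buf='SNVU' cursor=1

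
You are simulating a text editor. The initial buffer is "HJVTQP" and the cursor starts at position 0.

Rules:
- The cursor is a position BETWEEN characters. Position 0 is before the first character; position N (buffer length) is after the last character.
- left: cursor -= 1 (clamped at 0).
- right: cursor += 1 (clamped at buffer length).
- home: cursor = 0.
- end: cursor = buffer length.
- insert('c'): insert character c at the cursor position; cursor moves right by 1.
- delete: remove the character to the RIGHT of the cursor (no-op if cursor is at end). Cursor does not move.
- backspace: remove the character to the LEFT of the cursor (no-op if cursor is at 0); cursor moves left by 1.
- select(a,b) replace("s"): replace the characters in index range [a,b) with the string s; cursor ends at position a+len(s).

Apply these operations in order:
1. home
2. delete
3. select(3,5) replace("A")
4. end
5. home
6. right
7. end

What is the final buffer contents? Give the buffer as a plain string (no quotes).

After op 1 (home): buf='HJVTQP' cursor=0
After op 2 (delete): buf='JVTQP' cursor=0
After op 3 (select(3,5) replace("A")): buf='JVTA' cursor=4
After op 4 (end): buf='JVTA' cursor=4
After op 5 (home): buf='JVTA' cursor=0
After op 6 (right): buf='JVTA' cursor=1
After op 7 (end): buf='JVTA' cursor=4

Answer: JVTA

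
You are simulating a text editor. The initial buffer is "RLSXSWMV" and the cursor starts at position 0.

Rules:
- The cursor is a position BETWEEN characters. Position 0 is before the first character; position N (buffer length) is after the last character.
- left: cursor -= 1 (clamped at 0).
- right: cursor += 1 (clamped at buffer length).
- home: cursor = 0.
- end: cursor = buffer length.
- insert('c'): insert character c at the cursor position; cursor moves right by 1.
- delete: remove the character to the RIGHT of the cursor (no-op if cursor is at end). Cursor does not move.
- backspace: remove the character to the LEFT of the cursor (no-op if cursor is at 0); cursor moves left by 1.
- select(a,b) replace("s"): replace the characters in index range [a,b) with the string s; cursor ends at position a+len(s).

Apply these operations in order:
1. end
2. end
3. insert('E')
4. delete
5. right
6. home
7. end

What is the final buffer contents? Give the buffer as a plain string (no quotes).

Answer: RLSXSWMVE

Derivation:
After op 1 (end): buf='RLSXSWMV' cursor=8
After op 2 (end): buf='RLSXSWMV' cursor=8
After op 3 (insert('E')): buf='RLSXSWMVE' cursor=9
After op 4 (delete): buf='RLSXSWMVE' cursor=9
After op 5 (right): buf='RLSXSWMVE' cursor=9
After op 6 (home): buf='RLSXSWMVE' cursor=0
After op 7 (end): buf='RLSXSWMVE' cursor=9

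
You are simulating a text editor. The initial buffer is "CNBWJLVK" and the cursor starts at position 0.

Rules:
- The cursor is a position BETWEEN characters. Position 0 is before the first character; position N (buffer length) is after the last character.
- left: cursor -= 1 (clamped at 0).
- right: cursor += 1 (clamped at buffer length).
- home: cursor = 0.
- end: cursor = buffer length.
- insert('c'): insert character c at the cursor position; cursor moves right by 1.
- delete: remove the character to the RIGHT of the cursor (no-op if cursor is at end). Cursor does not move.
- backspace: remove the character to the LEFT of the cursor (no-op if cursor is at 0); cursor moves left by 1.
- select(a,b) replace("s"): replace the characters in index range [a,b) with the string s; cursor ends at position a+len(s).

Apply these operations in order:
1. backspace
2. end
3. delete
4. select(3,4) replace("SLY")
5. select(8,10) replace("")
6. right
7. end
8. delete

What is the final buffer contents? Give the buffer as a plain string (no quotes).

Answer: CNBSLYJL

Derivation:
After op 1 (backspace): buf='CNBWJLVK' cursor=0
After op 2 (end): buf='CNBWJLVK' cursor=8
After op 3 (delete): buf='CNBWJLVK' cursor=8
After op 4 (select(3,4) replace("SLY")): buf='CNBSLYJLVK' cursor=6
After op 5 (select(8,10) replace("")): buf='CNBSLYJL' cursor=8
After op 6 (right): buf='CNBSLYJL' cursor=8
After op 7 (end): buf='CNBSLYJL' cursor=8
After op 8 (delete): buf='CNBSLYJL' cursor=8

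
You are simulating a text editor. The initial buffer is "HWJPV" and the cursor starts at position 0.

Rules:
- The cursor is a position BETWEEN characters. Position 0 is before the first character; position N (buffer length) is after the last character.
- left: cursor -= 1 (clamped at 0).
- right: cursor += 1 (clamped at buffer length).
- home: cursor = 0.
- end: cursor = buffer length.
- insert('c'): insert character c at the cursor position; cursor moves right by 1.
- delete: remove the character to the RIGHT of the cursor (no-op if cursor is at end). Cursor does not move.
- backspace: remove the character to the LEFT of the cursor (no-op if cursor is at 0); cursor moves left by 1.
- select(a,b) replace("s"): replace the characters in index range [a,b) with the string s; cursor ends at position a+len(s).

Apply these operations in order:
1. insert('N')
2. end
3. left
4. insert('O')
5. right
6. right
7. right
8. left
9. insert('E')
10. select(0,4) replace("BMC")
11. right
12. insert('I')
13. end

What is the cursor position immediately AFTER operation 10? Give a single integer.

Answer: 3

Derivation:
After op 1 (insert('N')): buf='NHWJPV' cursor=1
After op 2 (end): buf='NHWJPV' cursor=6
After op 3 (left): buf='NHWJPV' cursor=5
After op 4 (insert('O')): buf='NHWJPOV' cursor=6
After op 5 (right): buf='NHWJPOV' cursor=7
After op 6 (right): buf='NHWJPOV' cursor=7
After op 7 (right): buf='NHWJPOV' cursor=7
After op 8 (left): buf='NHWJPOV' cursor=6
After op 9 (insert('E')): buf='NHWJPOEV' cursor=7
After op 10 (select(0,4) replace("BMC")): buf='BMCPOEV' cursor=3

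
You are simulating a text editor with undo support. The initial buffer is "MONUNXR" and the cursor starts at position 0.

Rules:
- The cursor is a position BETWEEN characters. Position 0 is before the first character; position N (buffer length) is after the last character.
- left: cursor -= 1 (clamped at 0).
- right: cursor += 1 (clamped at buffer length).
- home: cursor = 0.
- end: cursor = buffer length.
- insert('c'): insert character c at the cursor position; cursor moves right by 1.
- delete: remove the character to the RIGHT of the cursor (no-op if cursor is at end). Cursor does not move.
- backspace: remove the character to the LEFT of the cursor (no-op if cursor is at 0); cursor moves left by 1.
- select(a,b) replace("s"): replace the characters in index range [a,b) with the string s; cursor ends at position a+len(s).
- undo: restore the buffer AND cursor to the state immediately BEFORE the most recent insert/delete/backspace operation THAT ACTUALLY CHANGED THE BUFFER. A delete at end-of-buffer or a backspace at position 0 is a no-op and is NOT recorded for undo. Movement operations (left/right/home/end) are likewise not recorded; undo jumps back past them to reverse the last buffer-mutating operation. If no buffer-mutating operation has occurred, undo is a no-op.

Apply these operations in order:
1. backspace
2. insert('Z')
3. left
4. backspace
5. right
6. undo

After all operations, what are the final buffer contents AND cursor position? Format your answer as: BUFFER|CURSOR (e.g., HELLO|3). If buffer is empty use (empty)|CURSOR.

Answer: MONUNXR|0

Derivation:
After op 1 (backspace): buf='MONUNXR' cursor=0
After op 2 (insert('Z')): buf='ZMONUNXR' cursor=1
After op 3 (left): buf='ZMONUNXR' cursor=0
After op 4 (backspace): buf='ZMONUNXR' cursor=0
After op 5 (right): buf='ZMONUNXR' cursor=1
After op 6 (undo): buf='MONUNXR' cursor=0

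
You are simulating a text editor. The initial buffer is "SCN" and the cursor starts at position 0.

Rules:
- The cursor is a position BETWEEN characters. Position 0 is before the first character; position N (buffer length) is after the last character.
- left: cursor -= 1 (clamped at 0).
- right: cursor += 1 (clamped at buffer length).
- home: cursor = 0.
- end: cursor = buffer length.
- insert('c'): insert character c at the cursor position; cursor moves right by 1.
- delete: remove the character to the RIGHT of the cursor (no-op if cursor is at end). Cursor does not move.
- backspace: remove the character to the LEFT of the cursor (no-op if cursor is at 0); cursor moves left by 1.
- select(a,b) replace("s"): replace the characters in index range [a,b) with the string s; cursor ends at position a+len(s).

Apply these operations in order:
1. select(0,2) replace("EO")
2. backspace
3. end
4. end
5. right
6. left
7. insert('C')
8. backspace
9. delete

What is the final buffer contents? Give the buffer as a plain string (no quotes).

Answer: E

Derivation:
After op 1 (select(0,2) replace("EO")): buf='EON' cursor=2
After op 2 (backspace): buf='EN' cursor=1
After op 3 (end): buf='EN' cursor=2
After op 4 (end): buf='EN' cursor=2
After op 5 (right): buf='EN' cursor=2
After op 6 (left): buf='EN' cursor=1
After op 7 (insert('C')): buf='ECN' cursor=2
After op 8 (backspace): buf='EN' cursor=1
After op 9 (delete): buf='E' cursor=1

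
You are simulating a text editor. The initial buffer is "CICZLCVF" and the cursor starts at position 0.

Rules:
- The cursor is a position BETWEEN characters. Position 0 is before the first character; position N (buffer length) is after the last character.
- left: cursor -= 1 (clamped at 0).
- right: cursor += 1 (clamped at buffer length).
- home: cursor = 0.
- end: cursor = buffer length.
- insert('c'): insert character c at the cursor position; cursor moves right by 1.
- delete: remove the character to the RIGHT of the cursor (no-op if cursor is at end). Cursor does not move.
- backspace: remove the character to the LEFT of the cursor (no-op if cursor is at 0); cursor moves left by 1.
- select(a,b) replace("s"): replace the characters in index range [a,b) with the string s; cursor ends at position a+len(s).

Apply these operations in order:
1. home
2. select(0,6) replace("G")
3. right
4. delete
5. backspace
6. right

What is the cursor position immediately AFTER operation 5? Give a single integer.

Answer: 1

Derivation:
After op 1 (home): buf='CICZLCVF' cursor=0
After op 2 (select(0,6) replace("G")): buf='GVF' cursor=1
After op 3 (right): buf='GVF' cursor=2
After op 4 (delete): buf='GV' cursor=2
After op 5 (backspace): buf='G' cursor=1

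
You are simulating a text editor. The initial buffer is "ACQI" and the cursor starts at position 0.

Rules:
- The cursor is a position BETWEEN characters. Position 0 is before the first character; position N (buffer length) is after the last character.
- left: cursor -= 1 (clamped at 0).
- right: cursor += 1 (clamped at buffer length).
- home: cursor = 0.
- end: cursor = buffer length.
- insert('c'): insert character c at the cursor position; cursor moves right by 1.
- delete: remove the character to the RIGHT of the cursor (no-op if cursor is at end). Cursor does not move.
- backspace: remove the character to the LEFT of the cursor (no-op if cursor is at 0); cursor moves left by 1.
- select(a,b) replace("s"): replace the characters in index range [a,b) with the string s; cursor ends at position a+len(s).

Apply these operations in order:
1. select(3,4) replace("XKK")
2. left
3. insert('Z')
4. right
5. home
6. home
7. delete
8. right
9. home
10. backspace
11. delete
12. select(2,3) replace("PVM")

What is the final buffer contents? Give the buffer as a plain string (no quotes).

Answer: QXPVMZK

Derivation:
After op 1 (select(3,4) replace("XKK")): buf='ACQXKK' cursor=6
After op 2 (left): buf='ACQXKK' cursor=5
After op 3 (insert('Z')): buf='ACQXKZK' cursor=6
After op 4 (right): buf='ACQXKZK' cursor=7
After op 5 (home): buf='ACQXKZK' cursor=0
After op 6 (home): buf='ACQXKZK' cursor=0
After op 7 (delete): buf='CQXKZK' cursor=0
After op 8 (right): buf='CQXKZK' cursor=1
After op 9 (home): buf='CQXKZK' cursor=0
After op 10 (backspace): buf='CQXKZK' cursor=0
After op 11 (delete): buf='QXKZK' cursor=0
After op 12 (select(2,3) replace("PVM")): buf='QXPVMZK' cursor=5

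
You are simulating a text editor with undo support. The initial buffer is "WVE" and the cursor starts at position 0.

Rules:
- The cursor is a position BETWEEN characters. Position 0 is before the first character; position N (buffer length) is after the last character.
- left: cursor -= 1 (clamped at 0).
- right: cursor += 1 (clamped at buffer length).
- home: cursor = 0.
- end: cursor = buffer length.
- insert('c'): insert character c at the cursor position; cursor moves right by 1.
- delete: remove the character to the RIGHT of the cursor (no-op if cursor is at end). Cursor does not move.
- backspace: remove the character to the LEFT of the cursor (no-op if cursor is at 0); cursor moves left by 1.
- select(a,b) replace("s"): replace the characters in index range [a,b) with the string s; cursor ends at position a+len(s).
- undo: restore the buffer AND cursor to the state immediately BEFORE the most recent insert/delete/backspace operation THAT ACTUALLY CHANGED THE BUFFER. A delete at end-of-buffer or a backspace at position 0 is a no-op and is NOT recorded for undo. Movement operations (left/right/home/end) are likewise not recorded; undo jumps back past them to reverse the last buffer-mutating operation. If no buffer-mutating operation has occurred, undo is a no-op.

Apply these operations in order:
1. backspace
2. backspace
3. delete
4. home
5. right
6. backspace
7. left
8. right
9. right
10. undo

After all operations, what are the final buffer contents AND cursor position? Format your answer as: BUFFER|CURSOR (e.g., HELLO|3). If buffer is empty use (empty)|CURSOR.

After op 1 (backspace): buf='WVE' cursor=0
After op 2 (backspace): buf='WVE' cursor=0
After op 3 (delete): buf='VE' cursor=0
After op 4 (home): buf='VE' cursor=0
After op 5 (right): buf='VE' cursor=1
After op 6 (backspace): buf='E' cursor=0
After op 7 (left): buf='E' cursor=0
After op 8 (right): buf='E' cursor=1
After op 9 (right): buf='E' cursor=1
After op 10 (undo): buf='VE' cursor=1

Answer: VE|1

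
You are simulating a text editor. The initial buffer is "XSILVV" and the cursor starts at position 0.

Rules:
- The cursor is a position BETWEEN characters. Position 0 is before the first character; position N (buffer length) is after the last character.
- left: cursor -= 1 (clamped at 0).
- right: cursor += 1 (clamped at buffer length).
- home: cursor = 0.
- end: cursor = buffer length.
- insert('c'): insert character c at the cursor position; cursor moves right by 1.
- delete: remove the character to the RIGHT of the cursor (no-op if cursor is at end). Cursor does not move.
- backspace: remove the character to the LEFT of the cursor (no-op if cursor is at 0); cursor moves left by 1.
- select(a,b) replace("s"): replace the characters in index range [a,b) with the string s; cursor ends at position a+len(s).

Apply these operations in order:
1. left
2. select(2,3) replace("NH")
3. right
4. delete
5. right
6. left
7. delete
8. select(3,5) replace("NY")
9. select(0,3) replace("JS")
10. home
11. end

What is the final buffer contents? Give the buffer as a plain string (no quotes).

Answer: JSNY

Derivation:
After op 1 (left): buf='XSILVV' cursor=0
After op 2 (select(2,3) replace("NH")): buf='XSNHLVV' cursor=4
After op 3 (right): buf='XSNHLVV' cursor=5
After op 4 (delete): buf='XSNHLV' cursor=5
After op 5 (right): buf='XSNHLV' cursor=6
After op 6 (left): buf='XSNHLV' cursor=5
After op 7 (delete): buf='XSNHL' cursor=5
After op 8 (select(3,5) replace("NY")): buf='XSNNY' cursor=5
After op 9 (select(0,3) replace("JS")): buf='JSNY' cursor=2
After op 10 (home): buf='JSNY' cursor=0
After op 11 (end): buf='JSNY' cursor=4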